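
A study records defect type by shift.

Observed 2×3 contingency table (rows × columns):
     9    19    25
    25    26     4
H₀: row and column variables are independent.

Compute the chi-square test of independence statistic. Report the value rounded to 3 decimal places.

test statistic = 23.796

Row totals [53, 55], col totals [34, 45, 29], n=108
χ² = (9−16.69)²/16.69 + (19−22.08)²/22.08 + (25−14.23)²/14.23 + (25−17.31)²/17.31 + (26−22.92)²/22.92 + (4−14.77)²/14.77 = 23.7963
df = 2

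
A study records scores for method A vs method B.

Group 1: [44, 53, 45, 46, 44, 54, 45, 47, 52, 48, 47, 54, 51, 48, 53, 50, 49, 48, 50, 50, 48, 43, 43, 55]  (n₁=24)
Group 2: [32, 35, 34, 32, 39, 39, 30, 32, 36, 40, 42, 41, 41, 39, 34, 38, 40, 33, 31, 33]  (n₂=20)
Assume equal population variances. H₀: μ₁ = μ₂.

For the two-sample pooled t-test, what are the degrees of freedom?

degrees of freedom = 42

df = n₁ + n₂ − 2 = 24 + 20 − 2 = 42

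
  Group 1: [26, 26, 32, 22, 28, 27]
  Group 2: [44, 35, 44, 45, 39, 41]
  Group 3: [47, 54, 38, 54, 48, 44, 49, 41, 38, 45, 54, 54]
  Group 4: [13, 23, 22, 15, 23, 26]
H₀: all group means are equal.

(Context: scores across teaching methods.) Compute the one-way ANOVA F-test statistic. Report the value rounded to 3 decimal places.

Group means [26.83, 41.33, 47.17, 20.33], grand mean 36.567
SSB = Σnᵢ(x̄ᵢ−x̄)² = 3634.200; SSW = ΣΣ(x−x̄ᵢ)² = 669.167
MSB = 3634.200/3 = 1211.4000; MSW = 669.167/26 = 25.7372
F = MSB/MSW = 47.0681
df = (3, 26)

test statistic = 47.068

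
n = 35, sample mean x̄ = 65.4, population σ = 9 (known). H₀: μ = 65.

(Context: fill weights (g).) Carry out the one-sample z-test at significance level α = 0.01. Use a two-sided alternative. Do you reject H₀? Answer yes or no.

reject H₀: no

SE = σ/√n = 9/√35 = 1.5213
z = (x̄−μ₀)/SE = (65.4−65)/1.5213 = 0.2629
p-value (two-sided) = 0.79260
At α=0.01: p ≥ α → fail to reject H₀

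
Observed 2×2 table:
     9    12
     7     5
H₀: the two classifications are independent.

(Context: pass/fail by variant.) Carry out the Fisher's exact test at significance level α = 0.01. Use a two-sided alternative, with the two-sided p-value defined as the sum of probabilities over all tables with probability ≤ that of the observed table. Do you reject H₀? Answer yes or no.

reject H₀: no

Margins: r₁=21, r₂=12, c₁=16, c₂=17, n=33
p_obs = C(21,9)·C(12,7)/C(33,16); sum pmf over tables with pmf ≤ p_obs
p-value (two-sided) = 0.48127
At α=0.01: p ≥ α → fail to reject H₀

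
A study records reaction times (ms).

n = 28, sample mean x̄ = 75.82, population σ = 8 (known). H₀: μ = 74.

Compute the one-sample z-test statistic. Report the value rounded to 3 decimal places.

test statistic = 1.204

SE = σ/√n = 8/√28 = 1.5119
z = (x̄−μ₀)/SE = (75.82−74)/1.5119 = 1.2038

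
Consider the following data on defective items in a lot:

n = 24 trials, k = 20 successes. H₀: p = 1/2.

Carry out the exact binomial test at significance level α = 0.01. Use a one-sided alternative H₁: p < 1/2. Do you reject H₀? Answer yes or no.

Exact binomial: n=24, k=20, p₀=1/2=0.5000
P(X≤20) from Σ C(n,i)·p₀^i·(1−p₀)^(n−i)
p-value (one-sided, H₁ less) = 0.99986
At α=0.01: p ≥ α → fail to reject H₀

reject H₀: no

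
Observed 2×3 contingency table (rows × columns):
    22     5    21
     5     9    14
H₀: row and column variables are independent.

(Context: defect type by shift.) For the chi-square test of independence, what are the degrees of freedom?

df = (r−1)(c−1) = (2−1)·(3−1) = 2

degrees of freedom = 2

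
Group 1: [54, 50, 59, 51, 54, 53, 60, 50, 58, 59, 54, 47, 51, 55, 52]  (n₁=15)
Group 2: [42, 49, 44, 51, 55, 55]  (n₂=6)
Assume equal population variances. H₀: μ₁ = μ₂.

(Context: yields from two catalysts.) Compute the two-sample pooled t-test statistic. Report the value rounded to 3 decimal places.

test statistic = 2.137

x̄₁=53.800, s₁=3.840, n₁=15
x̄₂=49.333, s₂=5.465, n₂=6
s_p² = [14·3.840² + 5·5.465²]/19 = 18.7228
SE = √(s_p²·(1/15+1/6)) = 2.0901
t = (53.800−49.333)/2.0901 = 2.1370
df = 19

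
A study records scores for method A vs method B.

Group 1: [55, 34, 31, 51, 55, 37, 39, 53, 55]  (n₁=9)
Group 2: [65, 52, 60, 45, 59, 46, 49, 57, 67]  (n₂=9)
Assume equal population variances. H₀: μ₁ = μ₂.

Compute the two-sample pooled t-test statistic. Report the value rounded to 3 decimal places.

x̄₁=45.556, s₁=10.088, n₁=9
x̄₂=55.556, s₂=8.002, n₂=9
s_p² = [8·10.088² + 8·8.002²]/16 = 82.9028
SE = √(s_p²·(1/9+1/9)) = 4.2922
t = (45.556−55.556)/4.2922 = -2.3298
df = 16

test statistic = -2.330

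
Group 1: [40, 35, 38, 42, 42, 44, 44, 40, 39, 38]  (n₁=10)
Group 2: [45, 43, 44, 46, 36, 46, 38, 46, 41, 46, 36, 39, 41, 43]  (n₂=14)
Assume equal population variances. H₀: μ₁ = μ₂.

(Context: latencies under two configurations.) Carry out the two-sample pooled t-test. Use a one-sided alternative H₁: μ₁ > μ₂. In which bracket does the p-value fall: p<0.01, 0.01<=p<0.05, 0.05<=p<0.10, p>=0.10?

x̄₁=40.200, s₁=2.860, n₁=10
x̄₂=42.143, s₂=3.697, n₂=14
s_p² = [9·2.860² + 13·3.697²]/22 = 11.4234
SE = √(s_p²·(1/10+1/14)) = 1.3994
t = (40.200−42.143)/1.3994 = -1.3884
df = 22
p-value (one-sided, H₁ greater) = 0.91054
→ bracket: p>=0.10

p-value bracket: p>=0.10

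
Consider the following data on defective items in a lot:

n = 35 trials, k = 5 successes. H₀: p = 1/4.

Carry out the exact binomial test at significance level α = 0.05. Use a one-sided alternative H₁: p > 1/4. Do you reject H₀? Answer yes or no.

reject H₀: no

Exact binomial: n=35, k=5, p₀=1/4=0.2500
P(X≥5) from Σ C(n,i)·p₀^i·(1−p₀)^(n−i)
p-value (one-sided, H₁ greater) = 0.95899
At α=0.05: p ≥ α → fail to reject H₀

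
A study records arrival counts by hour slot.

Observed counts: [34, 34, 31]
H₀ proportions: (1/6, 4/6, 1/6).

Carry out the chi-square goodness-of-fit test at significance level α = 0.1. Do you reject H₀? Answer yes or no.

n = 99; E_i = n·p_i = [16.50, 66.00, 16.50]
χ² = (34−16.50)²/16.50 + (34−66.00)²/66.00 + (31−16.50)²/16.50 = 46.8182
df = 2
p-value (upper-tail) = 0.00000
At α=0.1: p < α → reject H₀

reject H₀: yes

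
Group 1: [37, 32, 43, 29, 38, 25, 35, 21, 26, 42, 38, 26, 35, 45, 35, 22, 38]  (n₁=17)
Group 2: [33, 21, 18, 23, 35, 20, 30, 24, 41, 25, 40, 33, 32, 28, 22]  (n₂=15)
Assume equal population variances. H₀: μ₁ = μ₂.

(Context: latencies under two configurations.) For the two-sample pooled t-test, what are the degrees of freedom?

df = n₁ + n₂ − 2 = 17 + 15 − 2 = 30

degrees of freedom = 30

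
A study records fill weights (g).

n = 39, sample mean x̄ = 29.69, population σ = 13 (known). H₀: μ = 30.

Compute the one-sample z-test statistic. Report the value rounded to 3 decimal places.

SE = σ/√n = 13/√39 = 2.0817
z = (x̄−μ₀)/SE = (29.69−30)/2.0817 = -0.1489

test statistic = -0.149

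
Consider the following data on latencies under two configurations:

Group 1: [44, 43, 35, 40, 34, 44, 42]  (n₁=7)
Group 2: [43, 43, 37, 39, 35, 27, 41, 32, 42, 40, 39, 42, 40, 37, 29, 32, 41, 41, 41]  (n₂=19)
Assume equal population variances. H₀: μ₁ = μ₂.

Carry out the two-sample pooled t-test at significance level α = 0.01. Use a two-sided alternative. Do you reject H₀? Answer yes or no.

reject H₀: no

x̄₁=40.286, s₁=4.192, n₁=7
x̄₂=37.947, s₂=4.790, n₂=19
s_p² = [6·4.192² + 18·4.790²]/24 = 21.5990
SE = √(s_p²·(1/7+1/19)) = 2.0548
t = (40.286−37.947)/2.0548 = 1.1380
df = 24
p-value (two-sided) = 0.26637
At α=0.01: p ≥ α → fail to reject H₀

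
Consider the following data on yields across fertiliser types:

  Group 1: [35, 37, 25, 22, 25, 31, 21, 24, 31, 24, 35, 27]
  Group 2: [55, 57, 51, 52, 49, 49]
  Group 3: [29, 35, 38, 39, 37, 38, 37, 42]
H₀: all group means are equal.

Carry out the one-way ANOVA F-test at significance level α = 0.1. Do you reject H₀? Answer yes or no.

Group means [28.08, 52.17, 36.88], grand mean 36.346
SSB = Σnᵢ(x̄ᵢ−x̄)² = 2323.260; SSW = ΣΣ(x−x̄ᵢ)² = 484.625
MSB = 2323.260/2 = 1161.6298; MSW = 484.625/23 = 21.0707
F = MSB/MSW = 55.1302
df = (2, 23)
p-value (upper-tail) = 0.00000
At α=0.1: p < α → reject H₀

reject H₀: yes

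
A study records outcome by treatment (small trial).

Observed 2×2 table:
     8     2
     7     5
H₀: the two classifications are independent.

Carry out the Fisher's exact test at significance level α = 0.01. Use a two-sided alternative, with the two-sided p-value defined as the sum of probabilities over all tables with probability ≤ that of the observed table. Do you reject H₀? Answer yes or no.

reject H₀: no

Margins: r₁=10, r₂=12, c₁=15, c₂=7, n=22
p_obs = C(10,8)·C(12,7)/C(22,15); sum pmf over tables with pmf ≤ p_obs
p-value (two-sided) = 0.38080
At α=0.01: p ≥ α → fail to reject H₀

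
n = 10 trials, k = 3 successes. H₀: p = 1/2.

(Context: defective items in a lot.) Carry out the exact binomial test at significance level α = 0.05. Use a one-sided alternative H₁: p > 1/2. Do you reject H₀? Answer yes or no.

Exact binomial: n=10, k=3, p₀=1/2=0.5000
P(X≥3) from Σ C(n,i)·p₀^i·(1−p₀)^(n−i)
p-value (one-sided, H₁ greater) = 0.94531
At α=0.05: p ≥ α → fail to reject H₀

reject H₀: no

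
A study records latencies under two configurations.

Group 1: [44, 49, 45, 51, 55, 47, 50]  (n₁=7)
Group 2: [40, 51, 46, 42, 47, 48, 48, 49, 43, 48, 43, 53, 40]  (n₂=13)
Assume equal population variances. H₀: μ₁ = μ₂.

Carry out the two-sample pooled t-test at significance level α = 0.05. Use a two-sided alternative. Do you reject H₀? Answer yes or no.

x̄₁=48.714, s₁=3.773, n₁=7
x̄₂=46.000, s₂=4.103, n₂=13
s_p² = [6·3.773² + 12·4.103²]/18 = 15.9683
SE = √(s_p²·(1/7+1/13)) = 1.8734
t = (48.714−46.000)/1.8734 = 1.4489
df = 18
p-value (two-sided) = 0.16457
At α=0.05: p ≥ α → fail to reject H₀

reject H₀: no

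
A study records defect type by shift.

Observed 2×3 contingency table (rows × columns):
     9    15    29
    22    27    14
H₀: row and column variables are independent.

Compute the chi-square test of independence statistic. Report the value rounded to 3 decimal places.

Row totals [53, 63], col totals [31, 42, 43], n=116
χ² = (9−14.16)²/14.16 + (15−19.19)²/19.19 + (29−19.65)²/19.65 + (22−16.84)²/16.84 + (27−22.81)²/22.81 + (14−23.35)²/23.35 = 13.3499
df = 2

test statistic = 13.350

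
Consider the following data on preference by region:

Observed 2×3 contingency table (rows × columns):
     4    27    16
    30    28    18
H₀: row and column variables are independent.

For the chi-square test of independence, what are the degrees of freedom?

df = (r−1)(c−1) = (2−1)·(3−1) = 2

degrees of freedom = 2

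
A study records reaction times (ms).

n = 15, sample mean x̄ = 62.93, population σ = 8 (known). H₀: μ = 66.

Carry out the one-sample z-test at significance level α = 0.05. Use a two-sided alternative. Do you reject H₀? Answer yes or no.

reject H₀: no

SE = σ/√n = 8/√15 = 2.0656
z = (x̄−μ₀)/SE = (62.93−66)/2.0656 = -1.4863
p-value (two-sided) = 0.13721
At α=0.05: p ≥ α → fail to reject H₀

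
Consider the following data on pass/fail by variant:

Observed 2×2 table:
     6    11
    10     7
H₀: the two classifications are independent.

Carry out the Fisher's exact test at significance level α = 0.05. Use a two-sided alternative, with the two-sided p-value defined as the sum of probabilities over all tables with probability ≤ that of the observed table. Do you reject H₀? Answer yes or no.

Margins: r₁=17, r₂=17, c₁=16, c₂=18, n=34
p_obs = C(17,6)·C(17,10)/C(34,16); sum pmf over tables with pmf ≤ p_obs
p-value (two-sided) = 0.30283
At α=0.05: p ≥ α → fail to reject H₀

reject H₀: no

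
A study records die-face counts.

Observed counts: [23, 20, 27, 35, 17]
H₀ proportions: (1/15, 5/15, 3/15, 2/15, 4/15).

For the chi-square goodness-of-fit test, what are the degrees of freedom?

df = k − 1 = 5 − 1 = 4

degrees of freedom = 4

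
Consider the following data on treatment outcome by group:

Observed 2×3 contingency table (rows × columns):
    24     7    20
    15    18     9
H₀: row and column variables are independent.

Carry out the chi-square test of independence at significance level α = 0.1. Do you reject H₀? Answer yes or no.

Row totals [51, 42], col totals [39, 25, 29], n=93
χ² = (24−21.39)²/21.39 + (7−13.71)²/13.71 + (20−15.90)²/15.90 + (15−17.61)²/17.61 + (18−11.29)²/11.29 + (9−13.10)²/13.10 = 10.3150
df = 2
p-value (upper-tail) = 0.00576
At α=0.1: p < α → reject H₀

reject H₀: yes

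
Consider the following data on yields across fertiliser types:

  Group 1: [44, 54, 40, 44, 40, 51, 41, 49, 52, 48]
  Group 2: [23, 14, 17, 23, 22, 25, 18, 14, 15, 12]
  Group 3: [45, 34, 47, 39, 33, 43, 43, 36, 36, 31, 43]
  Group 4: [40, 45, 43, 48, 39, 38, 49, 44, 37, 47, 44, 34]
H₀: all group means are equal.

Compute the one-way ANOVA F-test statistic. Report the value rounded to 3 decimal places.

Group means [46.30, 18.30, 39.09, 42.33], grand mean 36.837
SSB = Σnᵢ(x̄ᵢ−x̄)² = 4750.085; SSW = ΣΣ(x−x̄ᵢ)² = 969.776
MSB = 4750.085/3 = 1583.3616; MSW = 969.776/39 = 24.8660
F = MSB/MSW = 63.6756
df = (3, 39)

test statistic = 63.676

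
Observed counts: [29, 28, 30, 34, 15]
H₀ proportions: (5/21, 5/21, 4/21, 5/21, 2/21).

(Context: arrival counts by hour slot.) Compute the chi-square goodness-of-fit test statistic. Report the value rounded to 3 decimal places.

test statistic = 1.998

n = 136; E_i = n·p_i = [32.38, 32.38, 25.90, 32.38, 12.95]
χ² = (29−32.38)²/32.38 + (28−32.38)²/32.38 + (30−25.90)²/25.90 + (34−32.38)²/32.38 + (15−12.95)²/12.95 = 1.9978
df = 4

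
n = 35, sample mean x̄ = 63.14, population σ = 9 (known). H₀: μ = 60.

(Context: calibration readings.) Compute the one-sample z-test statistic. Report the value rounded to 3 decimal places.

test statistic = 2.064

SE = σ/√n = 9/√35 = 1.5213
z = (x̄−μ₀)/SE = (63.14−60)/1.5213 = 2.0641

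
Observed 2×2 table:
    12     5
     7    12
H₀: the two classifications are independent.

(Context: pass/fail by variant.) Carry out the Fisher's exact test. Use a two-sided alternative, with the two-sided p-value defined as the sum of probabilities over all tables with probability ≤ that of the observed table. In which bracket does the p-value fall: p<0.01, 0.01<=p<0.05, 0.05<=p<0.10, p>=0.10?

Margins: r₁=17, r₂=19, c₁=19, c₂=17, n=36
p_obs = C(17,12)·C(19,7)/C(36,19); sum pmf over tables with pmf ≤ p_obs
p-value (two-sided) = 0.05428
→ bracket: 0.05<=p<0.10

p-value bracket: 0.05<=p<0.10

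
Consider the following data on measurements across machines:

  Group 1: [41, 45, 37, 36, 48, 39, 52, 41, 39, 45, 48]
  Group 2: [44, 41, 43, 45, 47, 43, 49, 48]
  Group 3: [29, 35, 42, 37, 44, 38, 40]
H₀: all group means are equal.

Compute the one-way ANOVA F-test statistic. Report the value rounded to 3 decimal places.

Group means [42.82, 45.00, 37.86], grand mean 42.154
SSB = Σnᵢ(x̄ᵢ−x̄)² = 198.891; SSW = ΣΣ(x−x̄ᵢ)² = 464.494
MSB = 198.891/2 = 99.4456; MSW = 464.494/23 = 20.1954
F = MSB/MSW = 4.9242
df = (2, 23)

test statistic = 4.924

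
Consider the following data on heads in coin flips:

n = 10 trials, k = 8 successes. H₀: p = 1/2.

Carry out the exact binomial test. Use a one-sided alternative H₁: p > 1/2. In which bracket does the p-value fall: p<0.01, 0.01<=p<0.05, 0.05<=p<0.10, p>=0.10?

p-value bracket: 0.05<=p<0.10

Exact binomial: n=10, k=8, p₀=1/2=0.5000
P(X≥8) from Σ C(n,i)·p₀^i·(1−p₀)^(n−i)
p-value (one-sided, H₁ greater) = 0.05469
→ bracket: 0.05<=p<0.10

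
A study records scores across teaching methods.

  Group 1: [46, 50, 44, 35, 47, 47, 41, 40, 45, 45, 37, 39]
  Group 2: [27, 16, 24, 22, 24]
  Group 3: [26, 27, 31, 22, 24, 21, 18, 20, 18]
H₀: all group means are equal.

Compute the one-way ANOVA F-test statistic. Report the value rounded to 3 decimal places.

test statistic = 67.131

Group means [43.00, 22.60, 23.00], grand mean 32.154
SSB = Σnᵢ(x̄ᵢ−x̄)² = 2622.185; SSW = ΣΣ(x−x̄ᵢ)² = 449.200
MSB = 2622.185/2 = 1311.0923; MSW = 449.200/23 = 19.5304
F = MSB/MSW = 67.1307
df = (2, 23)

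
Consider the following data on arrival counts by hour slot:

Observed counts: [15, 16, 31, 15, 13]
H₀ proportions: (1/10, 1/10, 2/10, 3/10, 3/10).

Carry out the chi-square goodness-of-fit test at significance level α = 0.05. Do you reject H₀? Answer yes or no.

reject H₀: yes

n = 90; E_i = n·p_i = [9.00, 9.00, 18.00, 27.00, 27.00]
χ² = (15−9.00)²/9.00 + (16−9.00)²/9.00 + (31−18.00)²/18.00 + (15−27.00)²/27.00 + (13−27.00)²/27.00 = 31.4259
df = 4
p-value (upper-tail) = 0.00000
At α=0.05: p < α → reject H₀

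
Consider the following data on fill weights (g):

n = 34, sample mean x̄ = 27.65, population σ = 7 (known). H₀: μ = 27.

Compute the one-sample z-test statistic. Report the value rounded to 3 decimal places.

test statistic = 0.541

SE = σ/√n = 7/√34 = 1.2005
z = (x̄−μ₀)/SE = (27.65−27)/1.2005 = 0.5414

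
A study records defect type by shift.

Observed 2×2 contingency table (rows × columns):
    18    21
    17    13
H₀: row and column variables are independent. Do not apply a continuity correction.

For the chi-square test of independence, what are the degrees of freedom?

degrees of freedom = 1

df = (r−1)(c−1) = (2−1)·(2−1) = 1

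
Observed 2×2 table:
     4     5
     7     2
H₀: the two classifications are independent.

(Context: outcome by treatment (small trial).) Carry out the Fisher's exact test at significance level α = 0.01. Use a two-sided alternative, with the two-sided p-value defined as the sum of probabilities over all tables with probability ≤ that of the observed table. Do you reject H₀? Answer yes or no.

reject H₀: no

Margins: r₁=9, r₂=9, c₁=11, c₂=7, n=18
p_obs = C(9,4)·C(9,7)/C(18,11); sum pmf over tables with pmf ≤ p_obs
p-value (two-sided) = 0.33484
At α=0.01: p ≥ α → fail to reject H₀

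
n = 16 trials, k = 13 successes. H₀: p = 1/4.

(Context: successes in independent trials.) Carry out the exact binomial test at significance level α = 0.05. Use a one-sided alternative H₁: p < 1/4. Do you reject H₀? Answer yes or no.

reject H₀: no

Exact binomial: n=16, k=13, p₀=1/4=0.2500
P(X≤13) from Σ C(n,i)·p₀^i·(1−p₀)^(n−i)
p-value (one-sided, H₁ less) = 1.00000
At α=0.05: p ≥ α → fail to reject H₀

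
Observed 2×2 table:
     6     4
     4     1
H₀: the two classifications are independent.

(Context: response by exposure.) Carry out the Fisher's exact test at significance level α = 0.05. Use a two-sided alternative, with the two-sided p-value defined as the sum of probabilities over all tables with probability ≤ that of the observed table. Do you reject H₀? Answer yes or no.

Margins: r₁=10, r₂=5, c₁=10, c₂=5, n=15
p_obs = C(10,6)·C(5,4)/C(15,10); sum pmf over tables with pmf ≤ p_obs
p-value (two-sided) = 0.60040
At α=0.05: p ≥ α → fail to reject H₀

reject H₀: no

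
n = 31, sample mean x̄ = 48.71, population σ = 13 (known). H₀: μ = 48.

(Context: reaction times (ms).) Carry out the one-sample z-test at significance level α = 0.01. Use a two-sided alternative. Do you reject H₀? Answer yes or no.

reject H₀: no

SE = σ/√n = 13/√31 = 2.3349
z = (x̄−μ₀)/SE = (48.71−48)/2.3349 = 0.3041
p-value (two-sided) = 0.76106
At α=0.01: p ≥ α → fail to reject H₀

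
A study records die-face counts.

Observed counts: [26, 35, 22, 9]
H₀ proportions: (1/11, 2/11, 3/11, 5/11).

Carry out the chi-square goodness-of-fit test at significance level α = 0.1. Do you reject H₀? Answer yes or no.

reject H₀: yes

n = 92; E_i = n·p_i = [8.36, 16.73, 25.09, 41.82]
χ² = (26−8.36)²/8.36 + (35−16.73)²/16.73 + (22−25.09)²/25.09 + (9−41.82)²/41.82 = 83.2866
df = 3
p-value (upper-tail) = 0.00000
At α=0.1: p < α → reject H₀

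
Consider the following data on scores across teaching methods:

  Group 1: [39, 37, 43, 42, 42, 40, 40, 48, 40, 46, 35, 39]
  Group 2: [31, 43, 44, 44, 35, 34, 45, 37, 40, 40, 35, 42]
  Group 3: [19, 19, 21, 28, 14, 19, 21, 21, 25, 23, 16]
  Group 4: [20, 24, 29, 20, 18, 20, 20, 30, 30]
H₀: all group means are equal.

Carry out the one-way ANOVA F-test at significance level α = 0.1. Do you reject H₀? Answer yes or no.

reject H₀: yes

Group means [40.92, 39.17, 20.55, 23.44], grand mean 31.773
SSB = Σnᵢ(x̄ᵢ−x̄)² = 3670.194; SSW = ΣΣ(x−x̄ᵢ)² = 727.533
MSB = 3670.194/3 = 1223.3981; MSW = 727.533/40 = 18.1883
F = MSB/MSW = 67.2628
df = (3, 40)
p-value (upper-tail) = 0.00000
At α=0.1: p < α → reject H₀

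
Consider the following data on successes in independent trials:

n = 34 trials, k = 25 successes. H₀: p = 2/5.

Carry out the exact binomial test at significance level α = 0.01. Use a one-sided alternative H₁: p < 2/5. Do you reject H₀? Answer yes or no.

reject H₀: no

Exact binomial: n=34, k=25, p₀=2/5=0.4000
P(X≤25) from Σ C(n,i)·p₀^i·(1−p₀)^(n−i)
p-value (one-sided, H₁ less) = 0.99998
At α=0.01: p ≥ α → fail to reject H₀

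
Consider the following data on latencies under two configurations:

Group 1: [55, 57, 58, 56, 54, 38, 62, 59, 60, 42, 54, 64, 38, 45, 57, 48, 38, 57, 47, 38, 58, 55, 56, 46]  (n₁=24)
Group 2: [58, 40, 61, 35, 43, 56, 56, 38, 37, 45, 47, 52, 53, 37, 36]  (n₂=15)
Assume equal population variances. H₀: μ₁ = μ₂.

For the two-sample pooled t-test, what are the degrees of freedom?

df = n₁ + n₂ − 2 = 24 + 15 − 2 = 37

degrees of freedom = 37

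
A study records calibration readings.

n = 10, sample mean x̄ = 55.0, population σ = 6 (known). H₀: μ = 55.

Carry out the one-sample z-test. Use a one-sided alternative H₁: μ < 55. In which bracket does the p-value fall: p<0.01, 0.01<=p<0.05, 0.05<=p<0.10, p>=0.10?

p-value bracket: p>=0.10

SE = σ/√n = 6/√10 = 1.8974
z = (x̄−μ₀)/SE = (55.0−55)/1.8974 = 0.0000
p-value (one-sided, H₁ less) = 0.50000
→ bracket: p>=0.10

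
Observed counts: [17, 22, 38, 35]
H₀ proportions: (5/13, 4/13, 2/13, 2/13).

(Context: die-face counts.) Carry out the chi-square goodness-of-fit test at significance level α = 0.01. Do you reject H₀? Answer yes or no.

n = 112; E_i = n·p_i = [43.08, 34.46, 17.23, 17.23]
χ² = (17−43.08)²/43.08 + (22−34.46)²/34.46 + (38−17.23)²/17.23 + (35−17.23)²/17.23 = 63.6509
df = 3
p-value (upper-tail) = 0.00000
At α=0.01: p < α → reject H₀

reject H₀: yes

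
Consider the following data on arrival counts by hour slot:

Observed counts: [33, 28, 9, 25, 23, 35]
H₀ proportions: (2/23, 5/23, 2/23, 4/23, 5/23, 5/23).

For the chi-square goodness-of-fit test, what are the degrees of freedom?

degrees of freedom = 5

df = k − 1 = 6 − 1 = 5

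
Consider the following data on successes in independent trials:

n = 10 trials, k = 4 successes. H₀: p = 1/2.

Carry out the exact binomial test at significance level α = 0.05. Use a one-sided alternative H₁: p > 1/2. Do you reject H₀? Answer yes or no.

reject H₀: no

Exact binomial: n=10, k=4, p₀=1/2=0.5000
P(X≥4) from Σ C(n,i)·p₀^i·(1−p₀)^(n−i)
p-value (one-sided, H₁ greater) = 0.82812
At α=0.05: p ≥ α → fail to reject H₀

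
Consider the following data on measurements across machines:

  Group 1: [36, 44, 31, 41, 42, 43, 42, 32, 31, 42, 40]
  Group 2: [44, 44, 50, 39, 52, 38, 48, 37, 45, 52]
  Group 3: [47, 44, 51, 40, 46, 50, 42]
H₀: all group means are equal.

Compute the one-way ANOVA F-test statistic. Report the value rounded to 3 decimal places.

Group means [38.55, 44.90, 45.71], grand mean 42.607
SSB = Σnᵢ(x̄ᵢ−x̄)² = 301.623; SSW = ΣΣ(x−x̄ᵢ)² = 637.056
MSB = 301.623/2 = 150.8114; MSW = 637.056/25 = 25.4822
F = MSB/MSW = 5.9183
df = (2, 25)

test statistic = 5.918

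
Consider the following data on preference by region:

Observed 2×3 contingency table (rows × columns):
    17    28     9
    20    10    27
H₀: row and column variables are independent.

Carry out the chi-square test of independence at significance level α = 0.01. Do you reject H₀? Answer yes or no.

Row totals [54, 57], col totals [37, 38, 36], n=111
χ² = (17−18.00)²/18.00 + (28−18.49)²/18.49 + (9−17.51)²/17.51 + (20−19.00)²/19.00 + (10−19.51)²/19.51 + (27−18.49)²/18.49 = 17.7014
df = 2
p-value (upper-tail) = 0.00014
At α=0.01: p < α → reject H₀

reject H₀: yes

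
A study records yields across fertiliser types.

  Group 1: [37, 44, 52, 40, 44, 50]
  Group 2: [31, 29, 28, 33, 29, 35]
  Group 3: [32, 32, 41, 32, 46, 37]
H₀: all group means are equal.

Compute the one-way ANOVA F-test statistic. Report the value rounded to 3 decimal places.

Group means [44.50, 30.83, 36.67], grand mean 37.333
SSB = Σnᵢ(x̄ᵢ−x̄)² = 564.333; SSW = ΣΣ(x−x̄ᵢ)² = 371.667
MSB = 564.333/2 = 282.1667; MSW = 371.667/15 = 24.7778
F = MSB/MSW = 11.3879
df = (2, 15)

test statistic = 11.388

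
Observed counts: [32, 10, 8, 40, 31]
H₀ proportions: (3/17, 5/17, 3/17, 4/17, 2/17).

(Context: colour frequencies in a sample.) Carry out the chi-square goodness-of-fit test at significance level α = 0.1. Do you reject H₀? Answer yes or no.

n = 121; E_i = n·p_i = [21.35, 35.59, 21.35, 28.47, 14.24]
χ² = (32−21.35)²/21.35 + (10−35.59)²/35.59 + (8−21.35)²/21.35 + (40−28.47)²/28.47 + (31−14.24)²/14.24 = 56.4697
df = 4
p-value (upper-tail) = 0.00000
At α=0.1: p < α → reject H₀

reject H₀: yes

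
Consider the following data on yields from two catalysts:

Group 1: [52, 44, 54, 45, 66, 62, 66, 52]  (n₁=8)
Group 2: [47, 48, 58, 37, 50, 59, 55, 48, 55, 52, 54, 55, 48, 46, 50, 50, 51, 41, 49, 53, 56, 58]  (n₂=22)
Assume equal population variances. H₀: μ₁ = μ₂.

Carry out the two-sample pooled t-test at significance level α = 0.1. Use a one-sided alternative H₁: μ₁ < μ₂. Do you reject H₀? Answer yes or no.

reject H₀: no

x̄₁=55.125, s₁=8.709, n₁=8
x̄₂=50.909, s₂=5.433, n₂=22
s_p² = [7·8.709² + 21·5.433²]/28 = 41.0962
SE = √(s_p²·(1/8+1/22)) = 2.6467
t = (55.125−50.909)/2.6467 = 1.5929
df = 28
p-value (one-sided, H₁ less) = 0.93879
At α=0.1: p ≥ α → fail to reject H₀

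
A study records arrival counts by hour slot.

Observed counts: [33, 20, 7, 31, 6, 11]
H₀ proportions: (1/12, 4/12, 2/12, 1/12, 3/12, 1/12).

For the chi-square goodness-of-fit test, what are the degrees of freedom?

degrees of freedom = 5

df = k − 1 = 6 − 1 = 5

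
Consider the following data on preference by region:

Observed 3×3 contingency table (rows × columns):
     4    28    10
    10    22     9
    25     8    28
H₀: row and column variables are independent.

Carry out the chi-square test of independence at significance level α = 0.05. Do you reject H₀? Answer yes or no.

Row totals [42, 41, 61], col totals [39, 58, 47], n=144
χ² = (4−11.38)²/11.38 + (28−16.92)²/16.92 + (10−13.71)²/13.71 + (10−11.10)²/11.10 + (22−16.51)²/16.51 + (9−13.38)²/13.38 + (25−16.52)²/16.52 + (8−24.57)²/24.57 + (28−19.91)²/19.91 = 35.2271
df = 4
p-value (upper-tail) = 0.00000
At α=0.05: p < α → reject H₀

reject H₀: yes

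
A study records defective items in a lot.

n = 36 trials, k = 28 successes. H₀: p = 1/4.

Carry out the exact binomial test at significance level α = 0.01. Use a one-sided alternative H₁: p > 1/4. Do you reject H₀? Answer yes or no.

reject H₀: yes

Exact binomial: n=36, k=28, p₀=1/4=0.2500
P(X≥28) from Σ C(n,i)·p₀^i·(1−p₀)^(n−i)
p-value (one-sided, H₁ greater) = 0.00000
At α=0.01: p < α → reject H₀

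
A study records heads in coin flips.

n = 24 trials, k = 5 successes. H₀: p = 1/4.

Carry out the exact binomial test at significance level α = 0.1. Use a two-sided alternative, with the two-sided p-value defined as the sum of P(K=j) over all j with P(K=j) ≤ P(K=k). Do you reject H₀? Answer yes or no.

Exact binomial: n=24, k=5, p₀=1/4=0.2500
P(X=j) = C(n,j)·p₀^j·(1−p₀)^(n−j); p = Σ P(X=j) over j with P(X=j) ≤ P(X=5)
p-value (two-sided) = 0.81474
At α=0.1: p ≥ α → fail to reject H₀

reject H₀: no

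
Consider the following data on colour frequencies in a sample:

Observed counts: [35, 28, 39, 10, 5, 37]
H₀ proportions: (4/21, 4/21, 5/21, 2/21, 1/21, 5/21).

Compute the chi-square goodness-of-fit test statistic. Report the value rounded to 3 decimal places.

n = 154; E_i = n·p_i = [29.33, 29.33, 36.67, 14.67, 7.33, 36.67]
χ² = (35−29.33)²/29.33 + (28−29.33)²/29.33 + (39−36.67)²/36.67 + (10−14.67)²/14.67 + (5−7.33)²/7.33 + (37−36.67)²/36.67 = 3.5341
df = 5

test statistic = 3.534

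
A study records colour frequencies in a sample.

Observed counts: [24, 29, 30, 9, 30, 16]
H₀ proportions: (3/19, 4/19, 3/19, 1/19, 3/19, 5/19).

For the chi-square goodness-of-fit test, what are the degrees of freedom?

degrees of freedom = 5

df = k − 1 = 6 − 1 = 5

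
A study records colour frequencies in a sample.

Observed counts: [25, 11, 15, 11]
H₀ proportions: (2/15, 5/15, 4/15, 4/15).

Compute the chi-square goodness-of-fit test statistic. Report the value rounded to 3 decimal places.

test statistic = 40.387

n = 62; E_i = n·p_i = [8.27, 20.67, 16.53, 16.53]
χ² = (25−8.27)²/8.27 + (11−20.67)²/20.67 + (15−16.53)²/16.53 + (11−16.53)²/16.53 = 40.3871
df = 3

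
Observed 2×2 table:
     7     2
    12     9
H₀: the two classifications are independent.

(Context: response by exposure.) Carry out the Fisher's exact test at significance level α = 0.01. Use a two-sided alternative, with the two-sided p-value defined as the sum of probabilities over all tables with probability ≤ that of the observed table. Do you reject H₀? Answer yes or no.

Margins: r₁=9, r₂=21, c₁=19, c₂=11, n=30
p_obs = C(9,7)·C(21,12)/C(30,19); sum pmf over tables with pmf ≤ p_obs
p-value (two-sided) = 0.41889
At α=0.01: p ≥ α → fail to reject H₀

reject H₀: no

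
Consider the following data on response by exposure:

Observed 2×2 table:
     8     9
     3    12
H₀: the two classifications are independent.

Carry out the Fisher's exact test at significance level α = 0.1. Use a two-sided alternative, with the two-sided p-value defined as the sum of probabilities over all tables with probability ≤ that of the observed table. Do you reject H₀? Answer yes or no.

Margins: r₁=17, r₂=15, c₁=11, c₂=21, n=32
p_obs = C(17,8)·C(15,3)/C(32,11); sum pmf over tables with pmf ≤ p_obs
p-value (two-sided) = 0.14746
At α=0.1: p ≥ α → fail to reject H₀

reject H₀: no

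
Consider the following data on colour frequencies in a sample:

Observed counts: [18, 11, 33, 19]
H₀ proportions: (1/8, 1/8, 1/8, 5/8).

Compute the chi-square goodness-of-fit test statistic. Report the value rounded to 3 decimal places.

test statistic = 77.637

n = 81; E_i = n·p_i = [10.12, 10.12, 10.12, 50.62]
χ² = (18−10.12)²/10.12 + (11−10.12)²/10.12 + (33−10.12)²/10.12 + (19−50.62)²/50.62 = 77.6370
df = 3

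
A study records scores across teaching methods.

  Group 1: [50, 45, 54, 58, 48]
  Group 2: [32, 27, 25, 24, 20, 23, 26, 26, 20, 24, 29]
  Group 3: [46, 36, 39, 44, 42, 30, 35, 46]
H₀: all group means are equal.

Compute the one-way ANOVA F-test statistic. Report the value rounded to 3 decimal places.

test statistic = 57.365

Group means [51.00, 25.09, 39.75], grand mean 35.375
SSB = Σnᵢ(x̄ᵢ−x̄)² = 2537.216; SSW = ΣΣ(x−x̄ᵢ)² = 464.409
MSB = 2537.216/2 = 1268.6080; MSW = 464.409/21 = 22.1147
F = MSB/MSW = 57.3649
df = (2, 21)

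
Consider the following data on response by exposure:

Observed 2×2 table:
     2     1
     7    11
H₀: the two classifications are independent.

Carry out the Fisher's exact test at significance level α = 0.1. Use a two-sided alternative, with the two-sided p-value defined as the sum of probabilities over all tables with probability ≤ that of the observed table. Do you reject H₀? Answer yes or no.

reject H₀: no

Margins: r₁=3, r₂=18, c₁=9, c₂=12, n=21
p_obs = C(3,2)·C(18,7)/C(21,9); sum pmf over tables with pmf ≤ p_obs
p-value (two-sided) = 0.55338
At α=0.1: p ≥ α → fail to reject H₀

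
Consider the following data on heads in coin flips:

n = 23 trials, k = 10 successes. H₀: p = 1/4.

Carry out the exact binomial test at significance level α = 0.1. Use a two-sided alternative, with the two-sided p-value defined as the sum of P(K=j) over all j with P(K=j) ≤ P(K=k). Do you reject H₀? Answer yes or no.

Exact binomial: n=23, k=10, p₀=1/4=0.2500
P(X=j) = C(n,j)·p₀^j·(1−p₀)^(n−j); p = Σ P(X=j) over j with P(X=j) ≤ P(X=10)
p-value (two-sided) = 0.05237
At α=0.1: p < α → reject H₀

reject H₀: yes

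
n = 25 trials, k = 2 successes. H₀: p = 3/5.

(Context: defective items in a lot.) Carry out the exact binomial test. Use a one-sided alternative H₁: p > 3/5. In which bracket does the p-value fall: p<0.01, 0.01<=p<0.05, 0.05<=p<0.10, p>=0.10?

Exact binomial: n=25, k=2, p₀=3/5=0.6000
P(X≥2) from Σ C(n,i)·p₀^i·(1−p₀)^(n−i)
p-value (one-sided, H₁ greater) = 1.00000
→ bracket: p>=0.10

p-value bracket: p>=0.10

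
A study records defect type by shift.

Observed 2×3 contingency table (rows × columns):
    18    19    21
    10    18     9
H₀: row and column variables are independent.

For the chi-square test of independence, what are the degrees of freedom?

df = (r−1)(c−1) = (2−1)·(3−1) = 2

degrees of freedom = 2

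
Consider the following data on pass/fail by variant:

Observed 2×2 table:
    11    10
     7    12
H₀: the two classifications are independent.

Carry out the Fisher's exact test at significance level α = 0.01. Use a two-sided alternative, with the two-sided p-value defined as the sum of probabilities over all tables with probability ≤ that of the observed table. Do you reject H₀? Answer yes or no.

Margins: r₁=21, r₂=19, c₁=18, c₂=22, n=40
p_obs = C(21,11)·C(19,7)/C(40,18); sum pmf over tables with pmf ≤ p_obs
p-value (two-sided) = 0.35959
At α=0.01: p ≥ α → fail to reject H₀

reject H₀: no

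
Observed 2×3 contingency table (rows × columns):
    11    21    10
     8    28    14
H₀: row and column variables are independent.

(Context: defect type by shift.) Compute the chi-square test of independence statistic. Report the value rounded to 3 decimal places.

test statistic = 1.456

Row totals [42, 50], col totals [19, 49, 24], n=92
χ² = (11−8.67)²/8.67 + (21−22.37)²/22.37 + (10−10.96)²/10.96 + (8−10.33)²/10.33 + (28−26.63)²/26.63 + (14−13.04)²/13.04 = 1.4557
df = 2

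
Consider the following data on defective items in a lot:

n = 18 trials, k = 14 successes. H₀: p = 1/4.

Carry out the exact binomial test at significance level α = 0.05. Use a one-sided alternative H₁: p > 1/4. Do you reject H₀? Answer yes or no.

reject H₀: yes

Exact binomial: n=18, k=14, p₀=1/4=0.2500
P(X≥14) from Σ C(n,i)·p₀^i·(1−p₀)^(n−i)
p-value (one-sided, H₁ greater) = 0.00000
At α=0.05: p < α → reject H₀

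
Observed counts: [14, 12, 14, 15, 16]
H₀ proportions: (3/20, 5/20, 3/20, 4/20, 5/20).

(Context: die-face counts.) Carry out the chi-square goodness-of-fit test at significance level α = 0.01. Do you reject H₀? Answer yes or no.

reject H₀: no

n = 71; E_i = n·p_i = [10.65, 17.75, 10.65, 14.20, 17.75]
χ² = (14−10.65)²/10.65 + (12−17.75)²/17.75 + (14−10.65)²/10.65 + (15−14.20)²/14.20 + (16−17.75)²/17.75 = 4.1878
df = 4
p-value (upper-tail) = 0.38119
At α=0.01: p ≥ α → fail to reject H₀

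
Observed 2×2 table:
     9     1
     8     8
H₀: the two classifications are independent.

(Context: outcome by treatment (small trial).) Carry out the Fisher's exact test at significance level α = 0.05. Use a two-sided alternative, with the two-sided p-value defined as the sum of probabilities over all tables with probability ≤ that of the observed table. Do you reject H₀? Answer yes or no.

Margins: r₁=10, r₂=16, c₁=17, c₂=9, n=26
p_obs = C(10,9)·C(16,8)/C(26,17); sum pmf over tables with pmf ≤ p_obs
p-value (two-sided) = 0.08733
At α=0.05: p ≥ α → fail to reject H₀

reject H₀: no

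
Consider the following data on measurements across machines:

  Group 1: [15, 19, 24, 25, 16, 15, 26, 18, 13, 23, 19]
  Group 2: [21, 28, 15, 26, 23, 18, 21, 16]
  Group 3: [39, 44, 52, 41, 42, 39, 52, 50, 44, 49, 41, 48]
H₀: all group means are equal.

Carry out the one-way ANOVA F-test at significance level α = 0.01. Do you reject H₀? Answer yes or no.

Group means [19.36, 21.00, 45.08], grand mean 29.742
SSB = Σnᵢ(x̄ᵢ−x̄)² = 4620.473; SSW = ΣΣ(x−x̄ᵢ)² = 613.462
MSB = 4620.473/2 = 2310.2367; MSW = 613.462/28 = 21.9094
F = MSB/MSW = 105.4452
df = (2, 28)
p-value (upper-tail) = 0.00000
At α=0.01: p < α → reject H₀

reject H₀: yes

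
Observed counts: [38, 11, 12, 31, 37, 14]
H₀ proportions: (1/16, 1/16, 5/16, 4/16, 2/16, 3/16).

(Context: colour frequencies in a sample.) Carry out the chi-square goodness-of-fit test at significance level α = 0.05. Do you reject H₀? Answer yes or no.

reject H₀: yes

n = 143; E_i = n·p_i = [8.94, 8.94, 44.69, 35.75, 17.88, 26.81]
χ² = (38−8.94)²/8.94 + (11−8.94)²/8.94 + (12−44.69)²/44.69 + (31−35.75)²/35.75 + (37−17.88)²/17.88 + (14−26.81)²/26.81 = 146.1058
df = 5
p-value (upper-tail) = 0.00000
At α=0.05: p < α → reject H₀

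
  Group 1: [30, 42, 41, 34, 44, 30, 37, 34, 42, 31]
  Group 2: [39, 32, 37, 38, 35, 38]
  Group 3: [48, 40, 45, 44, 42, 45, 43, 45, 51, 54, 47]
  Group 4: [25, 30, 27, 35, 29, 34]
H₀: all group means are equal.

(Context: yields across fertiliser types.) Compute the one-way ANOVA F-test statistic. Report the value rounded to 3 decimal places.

Group means [36.50, 36.50, 45.82, 30.00], grand mean 38.424
SSB = Σnᵢ(x̄ᵢ−x̄)² = 1086.424; SSW = ΣΣ(x−x̄ᵢ)² = 535.636
MSB = 1086.424/3 = 362.1414; MSW = 535.636/29 = 18.4702
F = MSB/MSW = 19.6068
df = (3, 29)

test statistic = 19.607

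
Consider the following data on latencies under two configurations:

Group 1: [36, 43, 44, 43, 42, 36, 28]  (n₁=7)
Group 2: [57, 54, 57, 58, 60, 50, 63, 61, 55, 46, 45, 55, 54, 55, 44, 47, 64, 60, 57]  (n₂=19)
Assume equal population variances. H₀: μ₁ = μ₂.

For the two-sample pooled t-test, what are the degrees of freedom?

degrees of freedom = 24

df = n₁ + n₂ − 2 = 7 + 19 − 2 = 24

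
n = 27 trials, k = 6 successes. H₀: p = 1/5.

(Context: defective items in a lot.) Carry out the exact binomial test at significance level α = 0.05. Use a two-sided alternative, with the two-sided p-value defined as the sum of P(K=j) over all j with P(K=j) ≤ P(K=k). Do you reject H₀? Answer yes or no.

Exact binomial: n=27, k=6, p₀=1/5=0.2000
P(X=j) = C(n,j)·p₀^j·(1−p₀)^(n−j); p = Σ P(X=j) over j with P(X=j) ≤ P(X=6)
p-value (two-sided) = 0.80938
At α=0.05: p ≥ α → fail to reject H₀

reject H₀: no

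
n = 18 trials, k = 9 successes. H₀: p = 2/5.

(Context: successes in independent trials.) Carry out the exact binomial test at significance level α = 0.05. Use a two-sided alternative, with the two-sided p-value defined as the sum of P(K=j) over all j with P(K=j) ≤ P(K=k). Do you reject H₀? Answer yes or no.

reject H₀: no

Exact binomial: n=18, k=9, p₀=2/5=0.4000
P(X=j) = C(n,j)·p₀^j·(1−p₀)^(n−j); p = Σ P(X=j) over j with P(X=j) ≤ P(X=9)
p-value (two-sided) = 0.47192
At α=0.05: p ≥ α → fail to reject H₀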